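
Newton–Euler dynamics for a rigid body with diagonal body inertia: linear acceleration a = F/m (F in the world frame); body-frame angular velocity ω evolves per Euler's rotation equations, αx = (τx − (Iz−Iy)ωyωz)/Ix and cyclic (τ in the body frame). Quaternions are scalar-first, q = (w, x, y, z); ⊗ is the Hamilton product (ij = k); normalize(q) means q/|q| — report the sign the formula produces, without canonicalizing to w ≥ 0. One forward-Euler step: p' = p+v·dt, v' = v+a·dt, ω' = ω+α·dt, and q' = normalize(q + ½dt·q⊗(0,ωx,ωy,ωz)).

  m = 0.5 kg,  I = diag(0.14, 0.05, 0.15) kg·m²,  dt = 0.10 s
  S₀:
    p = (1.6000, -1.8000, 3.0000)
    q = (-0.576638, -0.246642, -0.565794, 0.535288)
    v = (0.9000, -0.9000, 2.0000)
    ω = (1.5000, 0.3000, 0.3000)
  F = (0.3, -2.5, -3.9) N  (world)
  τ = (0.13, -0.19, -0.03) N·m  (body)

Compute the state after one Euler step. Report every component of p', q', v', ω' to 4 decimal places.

ω×(Iω) gyroscopic = (0.0090, -0.0045, -0.0405)
α = I⁻¹(τ − ω×Iω) = (0.8643, -3.7100, 0.0700)
new body rate ω' = (1.5864, -0.0710, 0.3070)
Hamilton product q⊗(0,ω) = (0.3791148, -1.1952816, 0.7039332, 0.6017070)
q + ½dt·q⊗(0,ω), renormalized = (-0.5560, -0.3055, -0.5290, 0.5637)
new position p' = (1.6900, -1.8900, 3.2000)
v + (F/m)dt = (0.9600, -1.4000, 1.2200)

p' = (1.6900, -1.8900, 3.2000)
q' = (-0.5560, -0.3055, -0.5290, 0.5637)
v' = (0.9600, -1.4000, 1.2200)
ω' = (1.5864, -0.0710, 0.3070)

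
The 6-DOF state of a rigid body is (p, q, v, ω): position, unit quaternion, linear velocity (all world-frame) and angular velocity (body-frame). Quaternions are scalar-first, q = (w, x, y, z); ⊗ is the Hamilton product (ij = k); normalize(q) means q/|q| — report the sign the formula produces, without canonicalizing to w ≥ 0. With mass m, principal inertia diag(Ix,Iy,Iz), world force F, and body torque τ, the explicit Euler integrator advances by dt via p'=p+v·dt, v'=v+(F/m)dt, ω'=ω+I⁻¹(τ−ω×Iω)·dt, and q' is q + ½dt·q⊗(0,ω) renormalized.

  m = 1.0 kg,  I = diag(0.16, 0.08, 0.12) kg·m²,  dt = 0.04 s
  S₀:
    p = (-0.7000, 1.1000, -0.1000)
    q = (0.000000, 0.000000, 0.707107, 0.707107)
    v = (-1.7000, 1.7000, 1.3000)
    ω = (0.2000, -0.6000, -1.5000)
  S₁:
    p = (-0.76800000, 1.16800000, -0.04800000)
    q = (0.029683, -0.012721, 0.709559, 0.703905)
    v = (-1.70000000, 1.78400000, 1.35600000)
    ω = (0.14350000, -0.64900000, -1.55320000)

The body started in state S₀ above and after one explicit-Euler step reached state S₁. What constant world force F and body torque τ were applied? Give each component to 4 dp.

F = (0.0000, 2.1000, 1.4000)
τ = (-0.1900, -0.1100, -0.1500)

v₁ − v₀ = (0.00000000, 0.08400000, 0.05600000)
F = m·Δv/dt = (0.0000, 2.1000, 1.4000)
ω₁ − ω₀ = (-0.05650000, -0.04900000, -0.05320000)
ω₀×(Iω₀) = (0.0360, -0.0120, 0.0096)
applied torque τ = (-0.1900, -0.1100, -0.1500)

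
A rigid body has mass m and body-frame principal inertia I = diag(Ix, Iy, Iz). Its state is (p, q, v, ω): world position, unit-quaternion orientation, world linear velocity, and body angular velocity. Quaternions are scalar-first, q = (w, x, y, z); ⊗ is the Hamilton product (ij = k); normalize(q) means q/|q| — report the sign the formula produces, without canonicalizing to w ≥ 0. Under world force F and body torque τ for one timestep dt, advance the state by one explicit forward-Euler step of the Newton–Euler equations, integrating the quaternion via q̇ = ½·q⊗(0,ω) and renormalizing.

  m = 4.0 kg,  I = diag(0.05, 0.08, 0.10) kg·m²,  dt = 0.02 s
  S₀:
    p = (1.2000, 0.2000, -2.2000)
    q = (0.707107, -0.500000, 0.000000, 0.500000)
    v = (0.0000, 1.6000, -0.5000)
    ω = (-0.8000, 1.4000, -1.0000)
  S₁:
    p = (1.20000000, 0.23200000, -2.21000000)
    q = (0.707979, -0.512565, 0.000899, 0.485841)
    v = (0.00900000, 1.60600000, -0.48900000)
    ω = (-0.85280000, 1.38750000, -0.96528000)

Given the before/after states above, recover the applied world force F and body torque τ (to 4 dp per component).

Δv = v₁−v₀ = (0.00900000, 0.00600000, 0.01100000)
m·(v₁−v₀)/dt = (1.8000, 1.2000, 2.2000)
Δω = ω₁−ω₀ = (-0.05280000, -0.01250000, 0.03472000)
τ = I·(Δω/dt) + ω₀×(Iω₀) = (-0.1600, -0.0900, 0.1400)

F = (1.8000, 1.2000, 2.2000)
τ = (-0.1600, -0.0900, 0.1400)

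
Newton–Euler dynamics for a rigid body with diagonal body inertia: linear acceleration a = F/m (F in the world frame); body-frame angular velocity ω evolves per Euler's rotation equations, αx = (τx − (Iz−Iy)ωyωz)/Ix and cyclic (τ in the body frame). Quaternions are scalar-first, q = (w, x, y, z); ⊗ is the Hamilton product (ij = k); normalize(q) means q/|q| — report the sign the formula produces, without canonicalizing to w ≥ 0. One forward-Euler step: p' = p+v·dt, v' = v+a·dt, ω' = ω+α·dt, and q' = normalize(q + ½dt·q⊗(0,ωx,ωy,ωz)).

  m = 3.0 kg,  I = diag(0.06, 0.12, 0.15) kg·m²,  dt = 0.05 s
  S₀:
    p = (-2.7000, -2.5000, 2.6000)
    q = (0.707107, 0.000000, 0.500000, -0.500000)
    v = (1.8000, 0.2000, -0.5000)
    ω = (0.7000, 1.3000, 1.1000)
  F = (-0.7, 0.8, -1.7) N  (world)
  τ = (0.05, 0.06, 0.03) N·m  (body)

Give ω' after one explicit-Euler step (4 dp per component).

ω' = (0.7059, 1.3539, 1.0918)

(τ − ω×Iω)/I = (0.1183, 1.0775, -0.1640)
ω' = ω + α·dt = (0.7059, 1.3539, 1.0918)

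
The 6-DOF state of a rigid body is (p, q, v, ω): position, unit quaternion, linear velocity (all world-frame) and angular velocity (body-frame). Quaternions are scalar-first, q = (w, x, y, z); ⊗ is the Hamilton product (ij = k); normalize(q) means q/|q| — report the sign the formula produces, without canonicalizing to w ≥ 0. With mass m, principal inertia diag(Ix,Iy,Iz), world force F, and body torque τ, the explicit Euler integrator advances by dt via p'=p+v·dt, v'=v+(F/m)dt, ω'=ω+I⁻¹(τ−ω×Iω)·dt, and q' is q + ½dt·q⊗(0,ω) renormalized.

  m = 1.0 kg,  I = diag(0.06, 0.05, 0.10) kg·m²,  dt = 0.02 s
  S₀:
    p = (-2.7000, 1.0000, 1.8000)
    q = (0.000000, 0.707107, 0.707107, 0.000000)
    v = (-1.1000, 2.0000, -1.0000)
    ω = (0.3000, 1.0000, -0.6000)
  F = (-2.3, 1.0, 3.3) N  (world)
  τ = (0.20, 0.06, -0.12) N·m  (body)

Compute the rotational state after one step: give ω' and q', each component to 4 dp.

gyro term ω×Iω = (-0.0300, 0.0072, -0.0030)
angular accel α = (3.8333, 1.0560, -1.1700)
ω + α·dt = (0.3767, 1.0211, -0.6234)
q⊗(0,ω) = (-0.9192391, -0.4242642, 0.4242642, 0.4949749)
updated quaternion q' = (-0.0092, 0.7028, 0.7113, 0.0049)

ω' = (0.3767, 1.0211, -0.6234)
q' = (-0.0092, 0.7028, 0.7113, 0.0049)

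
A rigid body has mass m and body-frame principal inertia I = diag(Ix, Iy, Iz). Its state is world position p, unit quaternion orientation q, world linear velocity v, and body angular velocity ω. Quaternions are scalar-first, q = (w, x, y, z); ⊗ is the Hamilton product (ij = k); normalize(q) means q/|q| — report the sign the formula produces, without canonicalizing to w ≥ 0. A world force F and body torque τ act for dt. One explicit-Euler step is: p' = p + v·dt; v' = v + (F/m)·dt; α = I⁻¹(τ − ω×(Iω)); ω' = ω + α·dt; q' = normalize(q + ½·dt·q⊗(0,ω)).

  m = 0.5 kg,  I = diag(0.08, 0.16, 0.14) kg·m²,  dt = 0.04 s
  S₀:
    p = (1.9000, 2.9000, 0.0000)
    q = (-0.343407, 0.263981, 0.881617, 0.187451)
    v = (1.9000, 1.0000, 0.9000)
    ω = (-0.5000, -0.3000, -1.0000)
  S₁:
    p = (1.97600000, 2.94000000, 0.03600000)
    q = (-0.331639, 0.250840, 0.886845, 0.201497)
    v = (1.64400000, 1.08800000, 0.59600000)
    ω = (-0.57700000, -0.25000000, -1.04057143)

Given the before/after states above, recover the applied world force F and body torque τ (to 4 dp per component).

Δω = ω₁−ω₀ = (-0.07700000, 0.05000000, -0.04057143)
gyro term ω₀×Iω₀ = (-0.0060, -0.0300, 0.0120)
τ = I·(Δω/dt) + ω₀×(Iω₀) = (-0.1600, 0.1700, -0.1300)
Δv = v₁−v₀ = (-0.25600000, 0.08800000, -0.30400000)
m·(v₁−v₀)/dt = (-3.2000, 1.1000, -3.8000)

F = (-3.2000, 1.1000, -3.8000)
τ = (-0.1600, 0.1700, -0.1300)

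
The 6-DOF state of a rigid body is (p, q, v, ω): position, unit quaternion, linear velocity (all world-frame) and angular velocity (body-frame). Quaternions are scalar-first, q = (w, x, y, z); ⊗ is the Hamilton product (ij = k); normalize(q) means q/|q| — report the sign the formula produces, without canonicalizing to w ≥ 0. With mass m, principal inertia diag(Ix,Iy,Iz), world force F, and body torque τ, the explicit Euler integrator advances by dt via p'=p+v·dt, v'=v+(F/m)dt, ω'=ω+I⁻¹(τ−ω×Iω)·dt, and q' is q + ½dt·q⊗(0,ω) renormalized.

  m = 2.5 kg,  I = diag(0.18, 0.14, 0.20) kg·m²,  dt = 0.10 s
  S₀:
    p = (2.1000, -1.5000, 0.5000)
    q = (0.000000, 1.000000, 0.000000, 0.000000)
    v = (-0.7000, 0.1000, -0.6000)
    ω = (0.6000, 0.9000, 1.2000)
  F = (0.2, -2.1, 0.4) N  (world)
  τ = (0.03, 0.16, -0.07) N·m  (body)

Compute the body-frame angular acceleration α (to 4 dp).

precession coupling ω×(Iω) = (0.0648, -0.0144, -0.0216)
(τ − ω×Iω)/I = (-0.1933, 1.2457, -0.2420)

α = (-0.1933, 1.2457, -0.2420)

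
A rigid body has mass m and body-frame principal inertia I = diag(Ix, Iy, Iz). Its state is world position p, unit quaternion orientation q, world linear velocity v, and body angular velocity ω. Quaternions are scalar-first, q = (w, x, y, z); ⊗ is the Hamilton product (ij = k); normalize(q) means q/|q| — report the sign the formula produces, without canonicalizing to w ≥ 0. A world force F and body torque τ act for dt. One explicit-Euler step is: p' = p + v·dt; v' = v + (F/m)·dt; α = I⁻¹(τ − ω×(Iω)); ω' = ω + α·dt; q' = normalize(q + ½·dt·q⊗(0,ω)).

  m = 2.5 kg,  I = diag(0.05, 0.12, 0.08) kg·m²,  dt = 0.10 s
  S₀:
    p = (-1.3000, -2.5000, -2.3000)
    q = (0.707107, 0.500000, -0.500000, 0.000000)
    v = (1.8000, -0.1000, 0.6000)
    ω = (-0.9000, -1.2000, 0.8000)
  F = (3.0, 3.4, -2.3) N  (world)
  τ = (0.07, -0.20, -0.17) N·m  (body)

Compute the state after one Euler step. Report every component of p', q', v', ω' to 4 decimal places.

a = F/m = (1.2000, 1.3600, -0.9200)
new position p' = (-1.1200, -2.5100, -2.2400)
v' = v + a·dt = (1.9200, 0.0360, 0.5080)
ω×(Iω) gyroscopic = (0.0384, 0.0216, 0.0756)
α = I⁻¹(τ − ω×Iω) = (0.6320, -1.8467, -3.0700)
ω + α·dt = (-0.8368, -1.3847, 0.4930)
2q̇ = q⊗(0,ω) = (-0.1500000, -1.0363963, -1.2485284, -0.4843144)
updated quaternion q' = (0.6971, 0.4466, -0.5604, -0.0241)

p' = (-1.1200, -2.5100, -2.2400)
q' = (0.6971, 0.4466, -0.5604, -0.0241)
v' = (1.9200, 0.0360, 0.5080)
ω' = (-0.8368, -1.3847, 0.4930)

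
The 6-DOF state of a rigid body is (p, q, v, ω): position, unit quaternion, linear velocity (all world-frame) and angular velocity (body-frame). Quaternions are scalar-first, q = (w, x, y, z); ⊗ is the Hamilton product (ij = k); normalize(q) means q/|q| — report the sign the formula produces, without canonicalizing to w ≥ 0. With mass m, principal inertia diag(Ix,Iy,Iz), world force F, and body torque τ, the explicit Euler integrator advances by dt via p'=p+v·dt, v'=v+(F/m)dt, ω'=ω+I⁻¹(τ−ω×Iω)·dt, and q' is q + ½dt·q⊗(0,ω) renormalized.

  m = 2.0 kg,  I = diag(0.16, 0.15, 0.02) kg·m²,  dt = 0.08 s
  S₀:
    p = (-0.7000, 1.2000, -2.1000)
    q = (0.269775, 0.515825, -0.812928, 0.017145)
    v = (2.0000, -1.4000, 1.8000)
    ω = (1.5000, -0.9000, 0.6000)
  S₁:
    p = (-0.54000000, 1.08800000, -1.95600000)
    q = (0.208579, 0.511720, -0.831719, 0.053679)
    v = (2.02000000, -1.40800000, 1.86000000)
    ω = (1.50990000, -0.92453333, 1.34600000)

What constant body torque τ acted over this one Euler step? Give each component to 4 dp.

τ = (0.0900, 0.0800, 0.2000)

ω₁ − ω₀ = (0.00990000, -0.02453333, 0.74600000)
τ = I·(Δω/dt) + ω₀×(Iω₀) = (0.0900, 0.0800, 0.2000)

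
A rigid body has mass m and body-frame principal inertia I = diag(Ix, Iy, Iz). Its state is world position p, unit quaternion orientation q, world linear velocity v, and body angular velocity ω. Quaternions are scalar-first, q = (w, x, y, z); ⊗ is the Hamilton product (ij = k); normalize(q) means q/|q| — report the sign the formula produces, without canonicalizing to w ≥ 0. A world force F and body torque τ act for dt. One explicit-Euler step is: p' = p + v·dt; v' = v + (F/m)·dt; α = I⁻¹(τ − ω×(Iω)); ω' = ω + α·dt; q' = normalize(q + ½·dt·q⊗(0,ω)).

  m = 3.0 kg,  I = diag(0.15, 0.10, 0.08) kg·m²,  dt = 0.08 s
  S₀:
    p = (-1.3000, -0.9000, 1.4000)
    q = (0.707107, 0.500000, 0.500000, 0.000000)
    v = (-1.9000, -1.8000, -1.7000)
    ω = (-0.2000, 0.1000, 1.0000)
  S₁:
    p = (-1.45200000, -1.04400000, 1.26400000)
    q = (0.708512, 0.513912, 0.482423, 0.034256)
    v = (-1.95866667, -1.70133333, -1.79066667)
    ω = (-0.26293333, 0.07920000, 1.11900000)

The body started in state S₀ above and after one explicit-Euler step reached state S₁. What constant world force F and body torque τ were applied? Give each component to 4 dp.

F = (-2.2000, 3.7000, -3.4000)
τ = (-0.1200, -0.0400, 0.1200)

Δv = v₁−v₀ = (-0.05866667, 0.09866667, -0.09066667)
applied force F = (-2.2000, 3.7000, -3.4000)
Δω = ω₁−ω₀ = (-0.06293333, -0.02080000, 0.11900000)
I·α + gyro = (-0.1200, -0.0400, 0.1200)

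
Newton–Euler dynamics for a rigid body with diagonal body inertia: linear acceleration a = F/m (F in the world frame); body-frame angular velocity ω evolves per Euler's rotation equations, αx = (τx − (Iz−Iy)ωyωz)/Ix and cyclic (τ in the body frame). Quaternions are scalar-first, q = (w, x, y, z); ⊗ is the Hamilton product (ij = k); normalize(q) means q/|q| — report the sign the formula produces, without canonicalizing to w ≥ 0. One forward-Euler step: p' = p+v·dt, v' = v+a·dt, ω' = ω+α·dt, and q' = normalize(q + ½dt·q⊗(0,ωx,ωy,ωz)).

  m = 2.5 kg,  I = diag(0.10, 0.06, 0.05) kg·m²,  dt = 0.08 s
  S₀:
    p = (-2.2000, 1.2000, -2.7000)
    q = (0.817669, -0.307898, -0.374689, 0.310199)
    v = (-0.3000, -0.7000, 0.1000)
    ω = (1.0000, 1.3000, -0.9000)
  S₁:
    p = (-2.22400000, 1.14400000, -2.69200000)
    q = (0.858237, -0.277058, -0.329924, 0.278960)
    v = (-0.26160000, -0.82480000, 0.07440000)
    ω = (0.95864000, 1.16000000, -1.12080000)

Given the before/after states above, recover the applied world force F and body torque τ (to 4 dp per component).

F = (1.2000, -3.9000, -0.8000)
τ = (-0.0400, -0.1500, -0.1900)

v₁ − v₀ = (0.03840000, -0.12480000, -0.02560000)
F = m·Δv/dt = (1.2000, -3.9000, -0.8000)
rate change Δω = (-0.04136000, -0.14000000, -0.22080000)
ω₀×(Iω₀) = (0.0117, -0.0450, -0.0520)
I·α + gyro = (-0.0400, -0.1500, -0.1900)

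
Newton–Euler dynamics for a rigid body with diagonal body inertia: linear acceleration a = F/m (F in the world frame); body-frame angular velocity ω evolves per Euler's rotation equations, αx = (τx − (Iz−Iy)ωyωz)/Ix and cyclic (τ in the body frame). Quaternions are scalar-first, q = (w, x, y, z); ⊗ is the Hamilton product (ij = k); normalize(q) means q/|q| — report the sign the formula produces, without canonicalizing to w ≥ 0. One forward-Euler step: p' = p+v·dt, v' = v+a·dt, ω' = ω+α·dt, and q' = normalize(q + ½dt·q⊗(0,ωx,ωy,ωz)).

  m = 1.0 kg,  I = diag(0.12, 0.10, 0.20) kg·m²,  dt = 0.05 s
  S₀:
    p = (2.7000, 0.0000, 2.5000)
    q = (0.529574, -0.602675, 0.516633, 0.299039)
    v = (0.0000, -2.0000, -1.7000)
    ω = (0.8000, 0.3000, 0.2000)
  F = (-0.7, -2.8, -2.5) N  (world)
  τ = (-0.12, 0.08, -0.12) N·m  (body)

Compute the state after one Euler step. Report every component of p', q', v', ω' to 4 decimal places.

p' = (2.7000, -0.1000, 2.4150)
q' = (0.5361, -0.5916, 0.5295, 0.2868)
v' = (-0.0350, -2.1400, -1.8250)
ω' = (0.7475, 0.3464, 0.1712)

precession coupling ω×(Iω) = (0.0060, -0.0128, -0.0048)
(τ − ω×Iω)/I = (-1.0500, 0.9280, -0.5760)
ω + α·dt = (0.7475, 0.3464, 0.1712)
q⊗(0,ω) = (0.2673423, 0.4372741, 0.5186384, -0.4881941)
q + ½dt·q⊗(0,ω), renormalized = (0.5361, -0.5916, 0.5295, 0.2868)
a = F/m = (-0.7000, -2.8000, -2.5000)
p + v·dt = (2.7000, -0.1000, 2.4150)
v' = v + a·dt = (-0.0350, -2.1400, -1.8250)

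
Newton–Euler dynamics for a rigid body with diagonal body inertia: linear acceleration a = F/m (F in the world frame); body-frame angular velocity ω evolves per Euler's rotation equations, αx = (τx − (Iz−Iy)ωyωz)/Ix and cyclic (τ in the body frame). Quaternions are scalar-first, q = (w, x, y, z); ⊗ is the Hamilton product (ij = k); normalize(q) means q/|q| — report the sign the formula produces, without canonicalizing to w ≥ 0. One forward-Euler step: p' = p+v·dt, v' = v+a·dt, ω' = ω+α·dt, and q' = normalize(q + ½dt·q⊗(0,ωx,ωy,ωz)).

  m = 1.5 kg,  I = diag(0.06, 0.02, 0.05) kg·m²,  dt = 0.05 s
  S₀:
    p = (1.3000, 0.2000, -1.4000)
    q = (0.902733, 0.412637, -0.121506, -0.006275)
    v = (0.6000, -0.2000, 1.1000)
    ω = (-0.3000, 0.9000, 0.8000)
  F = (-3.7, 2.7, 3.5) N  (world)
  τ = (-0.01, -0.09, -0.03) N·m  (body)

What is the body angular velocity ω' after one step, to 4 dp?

ω' = (-0.3263, 0.6810, 0.7592)

ω×(Iω) gyroscopic = (0.0216, -0.0024, 0.0108)
(τ − ω×Iω)/I = (-0.5267, -4.3800, -0.8160)
ω + α·dt = (-0.3263, 0.6810, 0.7592)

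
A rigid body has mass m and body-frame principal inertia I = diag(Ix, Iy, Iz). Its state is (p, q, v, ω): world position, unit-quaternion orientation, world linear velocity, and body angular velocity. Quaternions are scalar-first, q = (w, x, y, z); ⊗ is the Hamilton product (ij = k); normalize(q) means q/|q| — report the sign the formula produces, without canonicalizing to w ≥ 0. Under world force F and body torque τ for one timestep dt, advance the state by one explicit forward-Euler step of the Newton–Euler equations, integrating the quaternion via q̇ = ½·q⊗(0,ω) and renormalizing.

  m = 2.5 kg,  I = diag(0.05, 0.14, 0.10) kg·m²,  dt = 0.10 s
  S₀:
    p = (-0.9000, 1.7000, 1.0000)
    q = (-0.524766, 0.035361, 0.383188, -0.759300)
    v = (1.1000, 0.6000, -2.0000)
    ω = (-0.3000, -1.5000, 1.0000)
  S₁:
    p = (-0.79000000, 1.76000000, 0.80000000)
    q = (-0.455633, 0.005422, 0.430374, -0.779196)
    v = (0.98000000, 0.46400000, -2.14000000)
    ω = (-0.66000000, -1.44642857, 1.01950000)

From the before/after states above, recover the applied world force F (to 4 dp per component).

F = (-3.0000, -3.4000, -3.5000)

Δv = v₁−v₀ = (-0.12000000, -0.13600000, -0.14000000)
m·(v₁−v₀)/dt = (-3.0000, -3.4000, -3.5000)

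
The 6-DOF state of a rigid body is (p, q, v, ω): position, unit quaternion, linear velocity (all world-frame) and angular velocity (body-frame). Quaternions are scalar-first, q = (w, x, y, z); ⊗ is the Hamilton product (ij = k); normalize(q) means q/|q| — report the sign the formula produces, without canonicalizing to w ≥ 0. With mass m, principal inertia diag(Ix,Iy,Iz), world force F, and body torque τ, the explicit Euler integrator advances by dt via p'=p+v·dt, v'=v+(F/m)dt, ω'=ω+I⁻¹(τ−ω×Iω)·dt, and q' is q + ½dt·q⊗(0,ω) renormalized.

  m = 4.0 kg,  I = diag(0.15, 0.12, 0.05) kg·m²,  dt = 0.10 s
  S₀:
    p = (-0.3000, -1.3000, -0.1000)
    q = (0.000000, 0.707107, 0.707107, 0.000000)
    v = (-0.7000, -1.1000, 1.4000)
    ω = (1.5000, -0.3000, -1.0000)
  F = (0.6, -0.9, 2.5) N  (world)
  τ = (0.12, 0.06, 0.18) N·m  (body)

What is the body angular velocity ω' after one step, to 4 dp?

ω' = (1.5940, -0.1250, -0.6670)

(τ − ω×Iω)/I = (0.9400, 1.7500, 3.3300)
ω + α·dt = (1.5940, -0.1250, -0.6670)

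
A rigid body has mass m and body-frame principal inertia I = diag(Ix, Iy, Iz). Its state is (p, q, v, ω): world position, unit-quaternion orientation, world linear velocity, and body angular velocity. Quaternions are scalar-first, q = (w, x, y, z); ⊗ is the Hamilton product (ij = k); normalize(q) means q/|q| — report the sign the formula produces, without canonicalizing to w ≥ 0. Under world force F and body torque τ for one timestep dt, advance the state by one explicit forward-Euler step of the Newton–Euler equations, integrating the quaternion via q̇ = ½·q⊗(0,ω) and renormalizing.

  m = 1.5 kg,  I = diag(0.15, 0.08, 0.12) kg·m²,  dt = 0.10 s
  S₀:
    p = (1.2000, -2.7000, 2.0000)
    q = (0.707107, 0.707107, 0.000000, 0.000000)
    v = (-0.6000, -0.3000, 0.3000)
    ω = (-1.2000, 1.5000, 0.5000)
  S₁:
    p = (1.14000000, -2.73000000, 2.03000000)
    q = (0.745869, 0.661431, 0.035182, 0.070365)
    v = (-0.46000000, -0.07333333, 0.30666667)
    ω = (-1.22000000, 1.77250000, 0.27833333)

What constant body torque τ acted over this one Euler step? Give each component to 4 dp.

rate change Δω = (-0.02000000, 0.27250000, -0.22166667)
ω₀×(Iω₀) = (0.0300, -0.0180, 0.1260)
τ = I·(Δω/dt) + ω₀×(Iω₀) = (0.0000, 0.2000, -0.1400)

τ = (0.0000, 0.2000, -0.1400)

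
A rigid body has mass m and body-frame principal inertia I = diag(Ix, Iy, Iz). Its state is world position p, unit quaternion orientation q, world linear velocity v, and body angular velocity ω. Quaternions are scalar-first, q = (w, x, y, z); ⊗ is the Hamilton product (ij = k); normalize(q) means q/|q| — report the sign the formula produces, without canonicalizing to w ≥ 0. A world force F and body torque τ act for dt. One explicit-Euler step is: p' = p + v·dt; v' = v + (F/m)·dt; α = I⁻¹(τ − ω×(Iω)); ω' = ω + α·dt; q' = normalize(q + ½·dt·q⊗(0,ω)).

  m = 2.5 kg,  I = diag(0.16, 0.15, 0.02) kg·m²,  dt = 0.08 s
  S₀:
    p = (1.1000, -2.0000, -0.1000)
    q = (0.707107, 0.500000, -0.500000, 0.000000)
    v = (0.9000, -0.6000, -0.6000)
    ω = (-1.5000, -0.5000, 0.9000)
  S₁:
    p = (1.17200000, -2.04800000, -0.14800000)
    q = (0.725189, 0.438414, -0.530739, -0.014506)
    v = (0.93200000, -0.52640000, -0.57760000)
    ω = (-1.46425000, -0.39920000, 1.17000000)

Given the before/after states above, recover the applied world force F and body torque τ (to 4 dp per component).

Δω = ω₁−ω₀ = (0.03575000, 0.10080000, 0.27000000)
gyro term ω₀×Iω₀ = (0.0585, -0.1890, -0.0075)
applied torque τ = (0.1300, 0.0000, 0.0600)
v₁ − v₀ = (0.03200000, 0.07360000, 0.02240000)
F = m·Δv/dt = (1.0000, 2.3000, 0.7000)

F = (1.0000, 2.3000, 0.7000)
τ = (0.1300, 0.0000, 0.0600)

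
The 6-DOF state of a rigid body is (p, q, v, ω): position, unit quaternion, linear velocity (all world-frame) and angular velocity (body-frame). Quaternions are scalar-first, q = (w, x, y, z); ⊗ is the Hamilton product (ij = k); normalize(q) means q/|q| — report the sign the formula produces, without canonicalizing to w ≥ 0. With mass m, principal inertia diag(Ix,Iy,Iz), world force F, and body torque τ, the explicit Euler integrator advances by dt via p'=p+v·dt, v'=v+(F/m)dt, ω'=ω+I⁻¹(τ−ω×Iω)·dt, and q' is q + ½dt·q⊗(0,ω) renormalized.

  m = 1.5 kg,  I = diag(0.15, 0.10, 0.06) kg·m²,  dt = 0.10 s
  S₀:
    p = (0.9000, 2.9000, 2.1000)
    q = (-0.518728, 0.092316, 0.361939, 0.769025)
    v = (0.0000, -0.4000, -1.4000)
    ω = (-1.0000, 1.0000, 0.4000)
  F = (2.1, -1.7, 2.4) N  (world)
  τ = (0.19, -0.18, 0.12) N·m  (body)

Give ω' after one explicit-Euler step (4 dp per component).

ω' = (-0.8627, 0.8560, 0.5167)

angular accel α = (1.3733, -1.4400, 1.1667)
new body rate ω' = (-0.8627, 0.8560, 0.5167)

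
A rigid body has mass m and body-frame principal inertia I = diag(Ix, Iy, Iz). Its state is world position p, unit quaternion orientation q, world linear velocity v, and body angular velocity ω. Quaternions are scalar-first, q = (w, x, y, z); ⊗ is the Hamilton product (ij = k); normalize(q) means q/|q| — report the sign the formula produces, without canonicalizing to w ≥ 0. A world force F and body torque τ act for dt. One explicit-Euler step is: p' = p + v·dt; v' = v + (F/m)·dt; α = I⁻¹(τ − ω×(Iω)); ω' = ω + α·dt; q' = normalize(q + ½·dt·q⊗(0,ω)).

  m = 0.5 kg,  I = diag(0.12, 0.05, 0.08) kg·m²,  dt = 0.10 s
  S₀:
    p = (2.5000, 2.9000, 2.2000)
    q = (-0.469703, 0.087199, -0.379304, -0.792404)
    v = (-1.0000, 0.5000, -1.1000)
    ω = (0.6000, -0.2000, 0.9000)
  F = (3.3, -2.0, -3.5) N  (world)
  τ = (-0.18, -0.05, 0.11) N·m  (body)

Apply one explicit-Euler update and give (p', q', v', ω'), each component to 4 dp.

precession coupling ω×(Iω) = (-0.0054, 0.0216, 0.0084)
(τ − ω×Iω)/I = (-1.4550, -1.4320, 1.2700)
ω + α·dt = (0.4545, -0.3432, 1.0270)
2q̇ = q⊗(0,ω) = (0.5849834, -0.7816762, -0.4599809, -0.2125901)
q + ½dt·q⊗(0,ω), renormalized = (-0.4398, 0.0480, -0.4017, -0.8018)
p' = p + v·dt = (2.4000, 2.9500, 2.0900)
v + (F/m)dt = (-0.3400, 0.1000, -1.8000)

p' = (2.4000, 2.9500, 2.0900)
q' = (-0.4398, 0.0480, -0.4017, -0.8018)
v' = (-0.3400, 0.1000, -1.8000)
ω' = (0.4545, -0.3432, 1.0270)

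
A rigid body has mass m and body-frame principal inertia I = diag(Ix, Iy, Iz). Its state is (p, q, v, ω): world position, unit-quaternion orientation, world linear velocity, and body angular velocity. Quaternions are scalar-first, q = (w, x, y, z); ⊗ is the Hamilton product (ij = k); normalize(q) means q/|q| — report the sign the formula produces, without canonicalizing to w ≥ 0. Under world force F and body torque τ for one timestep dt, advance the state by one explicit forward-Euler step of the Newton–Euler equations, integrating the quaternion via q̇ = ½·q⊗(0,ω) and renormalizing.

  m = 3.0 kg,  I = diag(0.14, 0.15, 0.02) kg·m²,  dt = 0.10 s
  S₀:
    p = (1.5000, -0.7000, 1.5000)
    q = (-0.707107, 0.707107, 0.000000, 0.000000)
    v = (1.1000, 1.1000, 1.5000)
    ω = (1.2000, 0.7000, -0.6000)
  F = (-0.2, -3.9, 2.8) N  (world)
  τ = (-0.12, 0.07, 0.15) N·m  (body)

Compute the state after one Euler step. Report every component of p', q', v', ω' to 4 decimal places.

p' = (1.6100, -0.5900, 1.6500)
q' = (-0.7474, 0.6628, -0.0035, 0.0458)
v' = (1.0933, 0.9700, 1.5933)
ω' = (1.0753, 0.8043, 0.1080)

p' = p + v·dt = (1.6100, -0.5900, 1.6500)
v + (F/m)dt = (1.0933, 0.9700, 1.5933)
ω×(Iω) gyroscopic = (0.0546, -0.0864, 0.0084)
α = I⁻¹(τ − ω×Iω) = (-1.2471, 1.0427, 7.0800)
new body rate ω' = (1.0753, 0.8043, 0.1080)
q⊗(0,ω) = (-0.8485284, -0.8485284, -0.0707107, 0.9192391)
q' = normalize(q + ½dt·q⊗(0,ω)) = (-0.7474, 0.6628, -0.0035, 0.0458)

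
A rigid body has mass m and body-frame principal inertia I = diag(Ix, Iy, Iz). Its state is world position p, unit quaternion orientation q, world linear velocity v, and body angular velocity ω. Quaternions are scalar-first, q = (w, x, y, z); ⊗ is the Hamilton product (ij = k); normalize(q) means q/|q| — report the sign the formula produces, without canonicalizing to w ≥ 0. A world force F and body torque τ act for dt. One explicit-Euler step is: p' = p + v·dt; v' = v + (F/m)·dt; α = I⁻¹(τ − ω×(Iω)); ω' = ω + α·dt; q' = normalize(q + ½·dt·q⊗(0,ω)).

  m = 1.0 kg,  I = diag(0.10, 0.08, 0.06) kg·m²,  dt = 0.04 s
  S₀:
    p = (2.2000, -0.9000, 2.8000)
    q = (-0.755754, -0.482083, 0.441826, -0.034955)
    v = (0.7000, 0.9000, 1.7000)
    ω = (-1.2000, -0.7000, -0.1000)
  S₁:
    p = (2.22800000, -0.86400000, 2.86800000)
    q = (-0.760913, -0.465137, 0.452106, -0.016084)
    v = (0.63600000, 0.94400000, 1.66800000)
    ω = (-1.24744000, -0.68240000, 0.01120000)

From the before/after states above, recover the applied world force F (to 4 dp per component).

v₁ − v₀ = (-0.06400000, 0.04400000, -0.03200000)
m·(v₁−v₀)/dt = (-1.6000, 1.1000, -0.8000)

F = (-1.6000, 1.1000, -0.8000)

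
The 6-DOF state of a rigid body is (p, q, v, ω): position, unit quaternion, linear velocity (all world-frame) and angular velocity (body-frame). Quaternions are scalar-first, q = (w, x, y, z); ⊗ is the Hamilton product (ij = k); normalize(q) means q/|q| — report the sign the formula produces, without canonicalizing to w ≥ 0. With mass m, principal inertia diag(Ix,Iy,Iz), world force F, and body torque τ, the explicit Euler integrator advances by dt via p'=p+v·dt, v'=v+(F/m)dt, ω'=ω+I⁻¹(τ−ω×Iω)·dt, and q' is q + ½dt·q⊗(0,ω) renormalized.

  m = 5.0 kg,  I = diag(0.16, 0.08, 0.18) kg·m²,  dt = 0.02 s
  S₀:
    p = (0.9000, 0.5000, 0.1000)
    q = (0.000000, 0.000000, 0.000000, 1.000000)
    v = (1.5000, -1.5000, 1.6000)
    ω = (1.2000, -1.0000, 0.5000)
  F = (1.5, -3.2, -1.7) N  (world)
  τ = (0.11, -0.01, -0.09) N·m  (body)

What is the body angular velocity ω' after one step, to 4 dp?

gyro term ω×Iω = (-0.0500, -0.0120, 0.0960)
angular accel α = (1.0000, 0.0250, -1.0333)
ω' = ω + α·dt = (1.2200, -0.9995, 0.4793)

ω' = (1.2200, -0.9995, 0.4793)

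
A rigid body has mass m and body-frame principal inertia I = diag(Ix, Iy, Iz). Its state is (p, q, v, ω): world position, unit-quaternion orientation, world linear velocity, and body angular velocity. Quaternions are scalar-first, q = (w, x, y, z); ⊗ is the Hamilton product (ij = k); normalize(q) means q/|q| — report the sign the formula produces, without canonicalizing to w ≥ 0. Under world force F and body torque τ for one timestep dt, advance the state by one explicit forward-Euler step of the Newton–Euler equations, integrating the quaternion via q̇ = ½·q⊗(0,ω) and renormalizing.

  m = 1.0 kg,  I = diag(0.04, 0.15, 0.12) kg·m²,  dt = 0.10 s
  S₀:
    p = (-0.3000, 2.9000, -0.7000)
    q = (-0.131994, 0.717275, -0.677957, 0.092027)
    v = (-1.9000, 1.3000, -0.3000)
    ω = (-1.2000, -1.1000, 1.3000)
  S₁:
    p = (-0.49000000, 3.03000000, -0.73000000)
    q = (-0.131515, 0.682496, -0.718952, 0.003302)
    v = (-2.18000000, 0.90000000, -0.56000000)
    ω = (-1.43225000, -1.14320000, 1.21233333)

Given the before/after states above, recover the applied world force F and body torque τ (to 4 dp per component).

F = (-2.8000, -4.0000, -2.6000)
τ = (-0.0500, 0.0600, 0.0400)

v₁ − v₀ = (-0.28000000, -0.40000000, -0.26000000)
applied force F = (-2.8000, -4.0000, -2.6000)
rate change Δω = (-0.23225000, -0.04320000, -0.08766667)
ω₀×(Iω₀) = (0.0429, 0.1248, 0.1452)
τ = I·(Δω/dt) + ω₀×(Iω₀) = (-0.0500, 0.0600, 0.0400)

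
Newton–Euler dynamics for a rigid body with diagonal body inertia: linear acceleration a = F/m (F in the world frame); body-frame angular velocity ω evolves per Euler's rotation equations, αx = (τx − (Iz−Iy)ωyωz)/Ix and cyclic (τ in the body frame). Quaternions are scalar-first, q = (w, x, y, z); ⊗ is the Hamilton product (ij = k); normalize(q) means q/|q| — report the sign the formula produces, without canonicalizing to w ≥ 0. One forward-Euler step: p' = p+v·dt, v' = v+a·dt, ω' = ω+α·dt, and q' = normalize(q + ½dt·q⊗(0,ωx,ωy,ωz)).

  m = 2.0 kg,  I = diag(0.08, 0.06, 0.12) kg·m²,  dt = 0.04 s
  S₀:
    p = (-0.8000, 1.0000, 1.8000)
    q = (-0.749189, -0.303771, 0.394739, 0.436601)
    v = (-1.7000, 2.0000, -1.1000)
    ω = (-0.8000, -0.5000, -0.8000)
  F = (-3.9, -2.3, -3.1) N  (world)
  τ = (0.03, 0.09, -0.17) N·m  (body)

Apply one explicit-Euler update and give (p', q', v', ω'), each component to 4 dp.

p' = (-0.8680, 1.0800, 1.7560)
q' = (-0.7429, -0.2936, 0.3903, 0.4578)
v' = (-1.7780, 1.9540, -1.1620)
ω' = (-0.7970, -0.4229, -0.8540)

angular accel α = (0.0750, 1.9267, -1.3500)
ω' = ω + α·dt = (-0.7970, -0.4229, -0.8540)
2q̇ = q⊗(0,ω) = (0.3036335, 0.5018605, -0.2177031, 1.0670279)
q + ½dt·q⊗(0,ω), renormalized = (-0.7429, -0.2936, 0.3903, 0.4578)
a = F/m = (-1.9500, -1.1500, -1.5500)
p' = p + v·dt = (-0.8680, 1.0800, 1.7560)
v + (F/m)dt = (-1.7780, 1.9540, -1.1620)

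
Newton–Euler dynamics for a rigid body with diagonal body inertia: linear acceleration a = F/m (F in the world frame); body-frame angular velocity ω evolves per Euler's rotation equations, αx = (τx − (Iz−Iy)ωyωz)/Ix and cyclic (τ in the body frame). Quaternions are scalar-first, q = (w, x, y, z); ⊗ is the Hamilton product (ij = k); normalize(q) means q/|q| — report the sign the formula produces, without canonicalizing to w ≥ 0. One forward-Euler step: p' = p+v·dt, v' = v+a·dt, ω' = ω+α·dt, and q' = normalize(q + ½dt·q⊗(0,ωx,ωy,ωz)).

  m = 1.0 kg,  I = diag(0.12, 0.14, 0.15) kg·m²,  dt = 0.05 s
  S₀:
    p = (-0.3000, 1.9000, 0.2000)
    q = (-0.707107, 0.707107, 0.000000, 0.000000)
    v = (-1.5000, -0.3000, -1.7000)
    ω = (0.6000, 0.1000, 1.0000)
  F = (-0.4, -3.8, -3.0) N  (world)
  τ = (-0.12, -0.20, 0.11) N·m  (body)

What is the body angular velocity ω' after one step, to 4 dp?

gyro term ω×Iω = (0.0010, -0.0180, 0.0012)
(τ − ω×Iω)/I = (-1.0083, -1.3000, 0.7253)
ω + α·dt = (0.5496, 0.0350, 1.0363)

ω' = (0.5496, 0.0350, 1.0363)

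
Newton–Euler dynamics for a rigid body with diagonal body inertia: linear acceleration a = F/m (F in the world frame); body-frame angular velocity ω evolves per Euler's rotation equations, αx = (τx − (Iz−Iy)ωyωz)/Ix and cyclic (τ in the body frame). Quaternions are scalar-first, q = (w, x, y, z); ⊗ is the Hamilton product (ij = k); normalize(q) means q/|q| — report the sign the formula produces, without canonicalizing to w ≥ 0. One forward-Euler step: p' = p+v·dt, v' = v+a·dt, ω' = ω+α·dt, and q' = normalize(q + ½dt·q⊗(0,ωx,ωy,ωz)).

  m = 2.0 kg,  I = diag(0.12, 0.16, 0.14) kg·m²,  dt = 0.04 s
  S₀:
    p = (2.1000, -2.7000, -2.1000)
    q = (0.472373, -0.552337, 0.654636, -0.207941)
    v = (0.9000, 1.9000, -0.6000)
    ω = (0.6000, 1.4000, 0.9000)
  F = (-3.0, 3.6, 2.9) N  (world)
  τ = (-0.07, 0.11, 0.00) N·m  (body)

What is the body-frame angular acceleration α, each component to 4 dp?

gyro term ω×Iω = (-0.0252, -0.0108, 0.0336)
angular accel α = (-0.3733, 0.7550, -0.2400)

α = (-0.3733, 0.7550, -0.2400)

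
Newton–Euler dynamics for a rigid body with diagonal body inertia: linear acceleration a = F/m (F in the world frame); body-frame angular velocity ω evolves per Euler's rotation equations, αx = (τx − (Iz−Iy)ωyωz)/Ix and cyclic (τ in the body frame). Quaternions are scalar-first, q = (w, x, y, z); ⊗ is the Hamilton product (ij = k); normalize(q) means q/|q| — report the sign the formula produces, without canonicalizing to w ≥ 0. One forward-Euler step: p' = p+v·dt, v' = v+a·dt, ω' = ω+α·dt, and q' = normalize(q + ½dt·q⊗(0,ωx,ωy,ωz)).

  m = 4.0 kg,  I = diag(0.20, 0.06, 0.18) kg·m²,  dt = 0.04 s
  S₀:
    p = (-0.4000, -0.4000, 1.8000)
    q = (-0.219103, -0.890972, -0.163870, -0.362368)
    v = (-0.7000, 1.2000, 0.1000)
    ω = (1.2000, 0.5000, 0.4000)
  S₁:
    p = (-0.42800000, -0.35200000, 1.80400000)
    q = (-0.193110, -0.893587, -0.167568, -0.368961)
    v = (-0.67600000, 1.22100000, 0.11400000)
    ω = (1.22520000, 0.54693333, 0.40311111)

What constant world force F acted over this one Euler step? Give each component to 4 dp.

F = (2.4000, 2.1000, 1.4000)

velocity change Δv = (0.02400000, 0.02100000, 0.01400000)
m·(v₁−v₀)/dt = (2.4000, 2.1000, 1.4000)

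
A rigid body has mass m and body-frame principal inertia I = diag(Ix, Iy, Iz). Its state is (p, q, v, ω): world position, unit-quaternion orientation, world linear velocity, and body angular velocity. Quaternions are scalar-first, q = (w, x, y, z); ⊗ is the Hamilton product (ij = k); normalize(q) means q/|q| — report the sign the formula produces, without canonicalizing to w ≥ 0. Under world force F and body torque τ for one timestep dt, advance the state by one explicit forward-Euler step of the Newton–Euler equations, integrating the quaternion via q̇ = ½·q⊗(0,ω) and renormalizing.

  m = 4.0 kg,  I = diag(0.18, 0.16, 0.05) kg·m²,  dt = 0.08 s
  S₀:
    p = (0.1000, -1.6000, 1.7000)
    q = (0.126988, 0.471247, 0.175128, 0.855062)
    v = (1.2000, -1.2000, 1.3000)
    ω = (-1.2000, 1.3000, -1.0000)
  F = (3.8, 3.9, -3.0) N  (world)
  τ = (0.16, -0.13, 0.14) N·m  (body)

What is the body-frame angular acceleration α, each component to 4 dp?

α = (0.0944, -1.7875, 2.1760)

gyro term ω×Iω = (0.1430, 0.1560, 0.0312)
(τ − ω×Iω)/I = (0.0944, -1.7875, 2.1760)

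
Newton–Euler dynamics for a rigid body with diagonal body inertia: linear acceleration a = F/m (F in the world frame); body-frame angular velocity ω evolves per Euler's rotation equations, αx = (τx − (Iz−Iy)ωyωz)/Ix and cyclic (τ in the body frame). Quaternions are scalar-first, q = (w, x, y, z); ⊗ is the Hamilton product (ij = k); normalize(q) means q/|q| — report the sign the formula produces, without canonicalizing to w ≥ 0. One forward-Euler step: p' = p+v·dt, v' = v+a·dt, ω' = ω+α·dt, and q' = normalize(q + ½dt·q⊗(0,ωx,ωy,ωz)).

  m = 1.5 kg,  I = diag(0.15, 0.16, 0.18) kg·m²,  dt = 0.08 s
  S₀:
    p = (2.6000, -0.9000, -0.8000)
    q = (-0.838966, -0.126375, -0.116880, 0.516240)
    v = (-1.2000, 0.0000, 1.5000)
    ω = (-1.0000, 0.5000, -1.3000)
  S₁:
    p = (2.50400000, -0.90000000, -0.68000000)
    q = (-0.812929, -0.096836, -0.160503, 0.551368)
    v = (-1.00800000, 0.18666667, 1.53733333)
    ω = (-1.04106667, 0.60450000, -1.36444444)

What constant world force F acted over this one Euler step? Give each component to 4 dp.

velocity change Δv = (0.19200000, 0.18666667, 0.03733333)
applied force F = (3.6000, 3.5000, 0.7000)

F = (3.6000, 3.5000, 0.7000)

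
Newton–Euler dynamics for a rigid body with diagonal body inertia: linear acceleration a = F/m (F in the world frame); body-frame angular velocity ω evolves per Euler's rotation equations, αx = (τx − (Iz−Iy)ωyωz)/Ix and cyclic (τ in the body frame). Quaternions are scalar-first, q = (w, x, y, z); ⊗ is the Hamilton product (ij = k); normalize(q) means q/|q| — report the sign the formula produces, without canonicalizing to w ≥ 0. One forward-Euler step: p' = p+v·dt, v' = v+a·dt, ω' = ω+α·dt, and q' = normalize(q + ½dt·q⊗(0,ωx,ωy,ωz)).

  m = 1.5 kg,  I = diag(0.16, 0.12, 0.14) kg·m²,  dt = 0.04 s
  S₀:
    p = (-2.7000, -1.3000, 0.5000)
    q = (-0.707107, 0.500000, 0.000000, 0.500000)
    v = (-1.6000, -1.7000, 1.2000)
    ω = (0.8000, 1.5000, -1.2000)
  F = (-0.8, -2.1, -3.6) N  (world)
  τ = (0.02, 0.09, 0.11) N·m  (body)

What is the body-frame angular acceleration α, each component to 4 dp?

gyro term ω×Iω = (-0.0360, -0.0192, -0.0480)
angular accel α = (0.3500, 0.9100, 1.1286)

α = (0.3500, 0.9100, 1.1286)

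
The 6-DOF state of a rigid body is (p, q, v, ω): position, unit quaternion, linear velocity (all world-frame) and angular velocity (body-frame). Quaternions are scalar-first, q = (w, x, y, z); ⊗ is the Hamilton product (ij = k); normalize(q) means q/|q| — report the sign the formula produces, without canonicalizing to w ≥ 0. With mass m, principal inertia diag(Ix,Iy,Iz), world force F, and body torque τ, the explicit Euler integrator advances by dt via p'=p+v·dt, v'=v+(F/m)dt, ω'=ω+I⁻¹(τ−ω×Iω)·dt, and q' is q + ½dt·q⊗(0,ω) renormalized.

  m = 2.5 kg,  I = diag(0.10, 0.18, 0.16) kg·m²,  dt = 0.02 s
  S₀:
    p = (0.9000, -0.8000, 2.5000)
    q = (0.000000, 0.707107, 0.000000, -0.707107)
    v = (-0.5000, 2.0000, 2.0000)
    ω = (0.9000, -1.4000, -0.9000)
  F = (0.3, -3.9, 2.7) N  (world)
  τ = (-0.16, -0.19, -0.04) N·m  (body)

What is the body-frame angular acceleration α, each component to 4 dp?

α = (-1.3480, -1.3256, 0.3800)

gyro term ω×Iω = (-0.0252, 0.0486, -0.1008)
(τ − ω×Iω)/I = (-1.3480, -1.3256, 0.3800)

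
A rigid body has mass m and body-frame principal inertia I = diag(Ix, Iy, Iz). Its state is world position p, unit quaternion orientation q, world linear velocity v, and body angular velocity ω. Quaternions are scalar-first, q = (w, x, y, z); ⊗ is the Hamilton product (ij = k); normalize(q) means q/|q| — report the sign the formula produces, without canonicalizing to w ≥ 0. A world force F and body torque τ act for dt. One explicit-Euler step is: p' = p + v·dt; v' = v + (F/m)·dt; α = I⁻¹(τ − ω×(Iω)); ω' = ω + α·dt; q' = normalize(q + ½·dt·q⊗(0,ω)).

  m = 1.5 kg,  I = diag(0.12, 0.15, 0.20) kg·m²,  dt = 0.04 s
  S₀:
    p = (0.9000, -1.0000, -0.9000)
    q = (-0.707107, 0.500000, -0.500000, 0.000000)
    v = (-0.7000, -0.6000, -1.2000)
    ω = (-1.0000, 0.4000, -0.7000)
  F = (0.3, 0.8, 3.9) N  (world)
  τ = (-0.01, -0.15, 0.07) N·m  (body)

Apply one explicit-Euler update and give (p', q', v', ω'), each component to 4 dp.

gyro term ω×Iω = (-0.0140, -0.0560, -0.0120)
angular accel α = (0.0333, -0.6267, 0.4100)
ω' = ω + α·dt = (-0.9987, 0.3749, -0.6836)
q⊗(0,ω) = (0.7000000, 1.0571070, 0.0671572, 0.1949749)
updated quaternion q' = (-0.6929, 0.5210, -0.4985, 0.0039)
linear accel F/m = (0.2000, 0.5333, 2.6000)
p' = p + v·dt = (0.8720, -1.0240, -0.9480)
new velocity v' = (-0.6920, -0.5787, -1.0960)

p' = (0.8720, -1.0240, -0.9480)
q' = (-0.6929, 0.5210, -0.4985, 0.0039)
v' = (-0.6920, -0.5787, -1.0960)
ω' = (-0.9987, 0.3749, -0.6836)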